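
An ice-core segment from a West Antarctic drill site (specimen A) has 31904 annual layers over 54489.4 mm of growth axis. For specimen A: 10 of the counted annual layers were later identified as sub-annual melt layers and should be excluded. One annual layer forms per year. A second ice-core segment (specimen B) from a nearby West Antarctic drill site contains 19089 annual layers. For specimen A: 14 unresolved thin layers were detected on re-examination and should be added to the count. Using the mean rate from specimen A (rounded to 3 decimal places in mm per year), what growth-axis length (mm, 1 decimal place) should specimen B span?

Specimen A: after corrections the count is 31904 − 10 + 14 = 31908 annual layers.
A: Mean rate = 54489.4 mm / 31908 years ≈ 1.708 mm per year.
B's length ≈ 1.708 × 19089 = 32604.0 mm.

32604.0 mm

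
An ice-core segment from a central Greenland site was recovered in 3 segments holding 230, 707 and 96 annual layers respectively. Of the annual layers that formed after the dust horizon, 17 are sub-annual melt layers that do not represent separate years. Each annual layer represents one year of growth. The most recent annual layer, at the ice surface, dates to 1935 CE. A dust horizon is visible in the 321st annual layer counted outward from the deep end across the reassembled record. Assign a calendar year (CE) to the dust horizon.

Total annual layers = 230 + 707 + 96 = 1033.
The dust horizon sits at annual layer 321 from the deep end, so 1033 − 321 = 712 annual layers formed after it.
Removing the 17 false annual layers leaves 712 − 17 = 695 true annual layers beyond the dust horizon.
The annual layer at the ice surface is 1935 CE, so the dust horizon dates to 1935 − 695 = 1240 CE.

1240 CE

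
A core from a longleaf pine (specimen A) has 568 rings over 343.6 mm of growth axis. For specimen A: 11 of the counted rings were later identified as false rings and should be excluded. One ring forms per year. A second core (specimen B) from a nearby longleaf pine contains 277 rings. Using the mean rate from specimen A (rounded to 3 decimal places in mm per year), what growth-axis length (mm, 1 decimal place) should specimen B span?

170.9 mm

Specimen A: correcting the raw count gives 568 − 11 = 557 true rings.
A: Extension rate ≈ 343.6 / 557 = 0.617 mm/year.
B's length ≈ 0.617 × 277 = 170.9 mm.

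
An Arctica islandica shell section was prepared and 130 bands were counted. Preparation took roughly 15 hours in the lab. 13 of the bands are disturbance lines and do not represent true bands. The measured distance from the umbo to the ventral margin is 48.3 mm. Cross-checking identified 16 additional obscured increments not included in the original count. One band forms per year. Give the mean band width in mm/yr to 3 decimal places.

0.363 mm/yr

True band count = 130 − 13 + 16 = 133.
Extension rate ≈ 48.3 / 133 = 0.363 mm/yr.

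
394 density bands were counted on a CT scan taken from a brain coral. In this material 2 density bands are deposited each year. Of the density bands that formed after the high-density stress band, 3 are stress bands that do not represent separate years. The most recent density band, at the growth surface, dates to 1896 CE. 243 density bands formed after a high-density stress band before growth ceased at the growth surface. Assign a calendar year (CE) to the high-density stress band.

1776 CE

243 density bands formed after the high-density stress band.
Excluding 3 false density bands: 243 − 3 = 240.
With 2 density bands per year, 240 / 2 = 120 years.
The density band at the growth surface is 1896 CE, so the high-density stress band dates to 1896 − 120 = 1776 CE.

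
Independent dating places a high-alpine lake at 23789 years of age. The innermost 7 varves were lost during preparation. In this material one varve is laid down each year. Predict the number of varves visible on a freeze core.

Expected varves over 23789 years: 23789.
Subtracting the 7 varves not captured gives 23789 − 7 = 23782 varves in the record.

23782 varves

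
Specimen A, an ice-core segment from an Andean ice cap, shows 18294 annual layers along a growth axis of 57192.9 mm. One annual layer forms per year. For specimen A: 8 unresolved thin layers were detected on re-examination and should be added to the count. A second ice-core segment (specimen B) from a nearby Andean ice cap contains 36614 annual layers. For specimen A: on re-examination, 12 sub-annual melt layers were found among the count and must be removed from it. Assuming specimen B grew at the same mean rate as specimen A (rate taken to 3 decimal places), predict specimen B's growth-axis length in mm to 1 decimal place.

114492.0 mm

Specimen A: adjusted count: 18294 − 12 + 8 = 18290 annual layers.
A: Mean rate = 57192.9 mm / 18290 years ≈ 3.127 mm per year.
Length of B = 3.127 × 36614 = 114492.0 mm.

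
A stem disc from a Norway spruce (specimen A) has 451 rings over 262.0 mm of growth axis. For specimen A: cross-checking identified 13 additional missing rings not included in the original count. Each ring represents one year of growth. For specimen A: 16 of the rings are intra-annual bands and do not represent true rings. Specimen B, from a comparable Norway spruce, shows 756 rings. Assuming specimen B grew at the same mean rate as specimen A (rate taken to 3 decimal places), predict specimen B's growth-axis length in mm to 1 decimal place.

442.3 mm

Specimen A: correcting the raw count gives 451 − 16 + 13 = 448 true rings.
A: Extension rate ≈ 262.0 / 448 = 0.585 mm/year.
B's length ≈ 0.585 × 756 = 442.3 mm.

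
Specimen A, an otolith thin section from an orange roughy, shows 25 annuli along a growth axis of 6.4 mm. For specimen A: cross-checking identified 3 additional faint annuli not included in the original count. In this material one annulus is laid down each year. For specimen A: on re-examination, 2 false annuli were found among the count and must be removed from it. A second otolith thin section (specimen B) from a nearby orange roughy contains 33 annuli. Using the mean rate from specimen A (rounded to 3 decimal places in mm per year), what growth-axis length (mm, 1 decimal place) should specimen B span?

Specimen A: true annulus count = 25 − 2 + 3 = 26.
A: Mean rate = 6.4 mm / 26 years ≈ 0.246 mm/yr.
B's length ≈ 0.246 × 33 = 8.1 mm.

8.1 mm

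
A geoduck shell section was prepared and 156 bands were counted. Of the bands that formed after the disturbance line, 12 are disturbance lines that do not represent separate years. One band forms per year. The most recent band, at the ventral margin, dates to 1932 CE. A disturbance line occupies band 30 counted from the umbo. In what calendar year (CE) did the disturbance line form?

1818 CE

156 − 30 = 126 bands lie beyond the disturbance line toward the ventral margin.
Removing the 12 false bands leaves 126 − 12 = 114 true bands beyond the disturbance line.
The band at the ventral margin is 1932 CE, so the disturbance line dates to 1932 − 114 = 1818 CE.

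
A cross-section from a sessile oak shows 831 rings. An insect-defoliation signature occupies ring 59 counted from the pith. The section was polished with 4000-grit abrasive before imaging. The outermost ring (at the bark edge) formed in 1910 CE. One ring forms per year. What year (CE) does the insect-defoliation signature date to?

1138 CE

Between ring 59 and the bark edge there are 831 − 59 = 772 rings.
1910 − 772 = 1138 CE.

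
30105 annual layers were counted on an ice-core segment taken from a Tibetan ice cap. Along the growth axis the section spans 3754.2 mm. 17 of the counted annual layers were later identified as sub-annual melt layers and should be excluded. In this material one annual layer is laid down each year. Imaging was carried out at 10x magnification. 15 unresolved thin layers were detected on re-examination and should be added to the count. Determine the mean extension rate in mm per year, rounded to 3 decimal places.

After corrections the count is 30105 − 17 + 15 = 30103 annual layers.
Mean rate = 3754.2 mm / 30103 years ≈ 0.125 mm per year.

0.125 mm per year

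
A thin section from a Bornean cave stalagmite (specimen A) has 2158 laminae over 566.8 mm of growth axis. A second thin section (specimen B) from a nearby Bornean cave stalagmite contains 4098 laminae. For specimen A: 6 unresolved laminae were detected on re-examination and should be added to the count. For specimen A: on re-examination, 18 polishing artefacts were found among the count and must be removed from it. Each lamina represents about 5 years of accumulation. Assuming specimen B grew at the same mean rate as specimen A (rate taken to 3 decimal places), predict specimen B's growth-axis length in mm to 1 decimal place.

1086.0 mm

Specimen A: adjusted count: 2158 − 18 + 6 = 2146 laminae.
Specimen A: multiplying by 5 years per lamina: 2146 × 5 = 10730 years.
A: Extension rate ≈ 566.8 / 10730 = 0.053 mm per year.
Specimen B: at 5 years per lamina, 4098 × 5 = 20490 years. Length of B = 0.053 × 20490 = 1086.0 mm.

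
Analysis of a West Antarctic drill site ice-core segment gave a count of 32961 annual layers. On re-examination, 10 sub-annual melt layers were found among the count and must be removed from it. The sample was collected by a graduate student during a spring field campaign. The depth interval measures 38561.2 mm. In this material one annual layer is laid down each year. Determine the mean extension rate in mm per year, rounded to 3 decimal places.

After corrections the count is 32961 − 10 = 32951 annual layers.
Mean rate = 38561.2 mm / 32951 years ≈ 1.170 mm per year.

1.170 mm per year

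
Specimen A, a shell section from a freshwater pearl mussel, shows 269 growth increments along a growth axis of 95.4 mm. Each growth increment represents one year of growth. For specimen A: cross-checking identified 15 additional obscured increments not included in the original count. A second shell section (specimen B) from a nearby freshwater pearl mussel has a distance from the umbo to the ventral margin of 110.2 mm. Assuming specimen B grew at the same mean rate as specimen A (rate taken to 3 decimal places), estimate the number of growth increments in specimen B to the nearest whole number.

Specimen A: after corrections the count is 269 + 15 = 284 growth increments.
A: 95.4 mm over 284 years gives 95.4 / 284 ≈ 0.336 mm/yr.
For B, 110.2 / 0.336 = 327.98 years ≈ 328 growth increments.

328 growth increments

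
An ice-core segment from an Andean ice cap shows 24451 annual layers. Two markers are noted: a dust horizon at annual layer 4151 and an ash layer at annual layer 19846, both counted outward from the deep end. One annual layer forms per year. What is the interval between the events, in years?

15695 yr

Separation: 19846 − 4151 = 15695 annual layers.
At one annual layer per year, 15695 years elapsed between them.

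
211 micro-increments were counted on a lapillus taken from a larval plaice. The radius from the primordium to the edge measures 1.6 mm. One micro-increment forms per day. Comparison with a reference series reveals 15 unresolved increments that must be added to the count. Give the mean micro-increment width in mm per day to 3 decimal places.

0.007 mm per day

True micro-increment count = 211 + 15 = 226.
1.6 mm over 226 days gives 1.6 / 226 ≈ 0.007 mm per day.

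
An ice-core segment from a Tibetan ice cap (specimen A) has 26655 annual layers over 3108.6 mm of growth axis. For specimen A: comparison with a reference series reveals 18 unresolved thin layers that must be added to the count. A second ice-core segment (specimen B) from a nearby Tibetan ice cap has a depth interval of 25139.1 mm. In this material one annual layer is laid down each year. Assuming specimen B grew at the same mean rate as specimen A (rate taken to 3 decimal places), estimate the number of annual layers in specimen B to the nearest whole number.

214864 annual layers

Specimen A: after corrections the count is 26655 + 18 = 26673 annual layers.
A: 3108.6 mm over 26673 years gives 3108.6 / 26673 ≈ 0.117 mm/year.
For B, 25139.1 / 0.117 = 214864.10 years ≈ 214864 annual layers.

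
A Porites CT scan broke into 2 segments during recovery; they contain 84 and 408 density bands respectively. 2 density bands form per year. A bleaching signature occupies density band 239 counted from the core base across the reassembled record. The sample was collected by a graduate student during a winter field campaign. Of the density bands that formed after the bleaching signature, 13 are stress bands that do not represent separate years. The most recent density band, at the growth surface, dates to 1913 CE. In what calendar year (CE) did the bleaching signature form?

Total density bands = 84 + 408 = 492.
Between density band 239 and the growth surface there are 492 − 239 = 253 density bands.
Removing the 13 false density bands leaves 253 − 13 = 240 true density bands beyond the bleaching signature.
240 density bands at 2 per year is 240 / 2 = 120 years.
1913 − 120 = 1793 CE.

1793 CE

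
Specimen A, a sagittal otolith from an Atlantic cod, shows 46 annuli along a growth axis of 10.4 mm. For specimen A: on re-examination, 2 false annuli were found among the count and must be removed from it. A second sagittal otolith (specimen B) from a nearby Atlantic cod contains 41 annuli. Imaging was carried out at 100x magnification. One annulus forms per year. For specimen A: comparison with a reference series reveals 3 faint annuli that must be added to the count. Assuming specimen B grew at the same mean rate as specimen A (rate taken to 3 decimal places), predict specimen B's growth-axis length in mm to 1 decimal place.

Specimen A: adjusted count: 46 − 2 + 3 = 47 annuli.
A: Extension rate ≈ 10.4 / 47 = 0.221 mm/yr.
B's length ≈ 0.221 × 41 = 9.1 mm.

9.1 mm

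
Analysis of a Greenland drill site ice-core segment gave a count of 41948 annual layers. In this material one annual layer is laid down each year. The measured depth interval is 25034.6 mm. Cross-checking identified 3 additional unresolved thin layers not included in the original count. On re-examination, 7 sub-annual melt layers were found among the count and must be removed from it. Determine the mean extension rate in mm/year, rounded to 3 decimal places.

0.597 mm/year

True annual layer count = 41948 − 7 + 3 = 41944.
Extension rate ≈ 25034.6 / 41944 = 0.597 mm/year.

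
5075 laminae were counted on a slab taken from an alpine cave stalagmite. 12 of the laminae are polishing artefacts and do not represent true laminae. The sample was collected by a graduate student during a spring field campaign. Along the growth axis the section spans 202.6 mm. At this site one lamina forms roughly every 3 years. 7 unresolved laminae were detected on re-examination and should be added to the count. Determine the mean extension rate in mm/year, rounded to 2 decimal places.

After corrections the count is 5075 − 12 + 7 = 5070 laminae.
Multiplying by 3 years per lamina: 5070 × 3 = 15210 years.
Mean rate = 202.6 mm / 15210 years ≈ 0.01 mm/year.

0.01 mm/year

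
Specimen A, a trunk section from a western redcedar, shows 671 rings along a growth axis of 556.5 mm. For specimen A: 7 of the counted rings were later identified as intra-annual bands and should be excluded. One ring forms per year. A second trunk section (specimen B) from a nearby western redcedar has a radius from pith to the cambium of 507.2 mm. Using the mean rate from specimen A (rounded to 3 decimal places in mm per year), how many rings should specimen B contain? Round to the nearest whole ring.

Specimen A: true ring count = 671 − 7 = 664.
A: Mean rate = 556.5 mm / 664 years ≈ 0.838 mm/year.
Specimen B: 507.2 mm / 0.838 mm per year = 605.25 years ≈ 605 rings.

605 rings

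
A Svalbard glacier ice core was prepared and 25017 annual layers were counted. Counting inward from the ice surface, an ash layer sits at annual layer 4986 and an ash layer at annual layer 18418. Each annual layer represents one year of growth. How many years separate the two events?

The two markers are separated by 18418 − 4986 = 13432 annual layers.
One annual layer per year makes the interval 13432 years.

13432 years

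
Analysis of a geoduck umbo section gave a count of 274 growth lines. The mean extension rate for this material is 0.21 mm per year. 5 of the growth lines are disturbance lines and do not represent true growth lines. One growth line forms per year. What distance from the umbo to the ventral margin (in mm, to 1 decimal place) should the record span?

56.5 mm

Correcting the raw count gives 274 − 5 = 269 true growth lines.
Length ≈ 0.21 × 269 = 56.5 mm.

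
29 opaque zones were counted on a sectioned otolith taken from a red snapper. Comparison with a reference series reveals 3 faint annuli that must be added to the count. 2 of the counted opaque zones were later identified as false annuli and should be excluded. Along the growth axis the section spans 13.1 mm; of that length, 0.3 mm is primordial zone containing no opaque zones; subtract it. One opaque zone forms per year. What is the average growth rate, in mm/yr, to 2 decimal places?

Adjusted count: 29 − 2 + 3 = 30 opaque zones.
Net length = 13.1 − 0.3 = 12.8 mm.
12.8 mm over 30 years gives 12.8 / 30 ≈ 0.43 mm/yr.

0.43 mm/yr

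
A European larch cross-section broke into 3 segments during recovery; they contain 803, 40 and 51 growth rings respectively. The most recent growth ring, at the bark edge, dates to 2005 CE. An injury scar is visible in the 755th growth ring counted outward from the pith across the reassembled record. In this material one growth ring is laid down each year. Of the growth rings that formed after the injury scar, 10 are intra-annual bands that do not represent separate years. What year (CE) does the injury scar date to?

1876 CE

Total growth rings = 803 + 40 + 51 = 894.
Between growth ring 755 and the bark edge there are 894 − 755 = 139 growth rings.
Excluding 10 false growth rings: 139 − 10 = 129.
Counting back 129 years from 2005 CE places the injury scar in 2005 − 129 = 1876 CE.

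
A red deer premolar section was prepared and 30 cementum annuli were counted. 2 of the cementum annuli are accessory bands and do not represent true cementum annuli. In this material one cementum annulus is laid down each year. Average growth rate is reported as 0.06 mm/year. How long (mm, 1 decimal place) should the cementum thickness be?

1.7 mm

Correcting the raw count gives 30 − 2 = 28 true cementum annuli.
28 years at 0.06 mm/year gives 0.06 × 28 = 1.7 mm.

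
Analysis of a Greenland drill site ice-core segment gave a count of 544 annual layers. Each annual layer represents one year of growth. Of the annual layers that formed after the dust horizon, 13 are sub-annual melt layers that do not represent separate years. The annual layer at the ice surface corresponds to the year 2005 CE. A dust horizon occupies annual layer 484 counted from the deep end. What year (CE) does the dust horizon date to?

Between annual layer 484 and the ice surface there are 544 − 484 = 60 annual layers.
60 − 13 false = 47 true annual layers after the dust horizon.
The annual layer at the ice surface is 2005 CE, so the dust horizon dates to 2005 − 47 = 1958 CE.

1958 CE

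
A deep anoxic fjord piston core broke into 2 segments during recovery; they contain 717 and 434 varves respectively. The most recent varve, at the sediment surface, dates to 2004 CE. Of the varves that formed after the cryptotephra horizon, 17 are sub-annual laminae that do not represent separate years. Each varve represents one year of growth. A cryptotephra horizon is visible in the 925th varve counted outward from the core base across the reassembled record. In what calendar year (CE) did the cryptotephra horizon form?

1795 CE

Total varves = 717 + 434 = 1151.
1151 − 925 = 226 varves lie beyond the cryptotephra horizon toward the sediment surface.
226 − 17 false = 209 true varves after the cryptotephra horizon.
Counting back 209 years from 2004 CE places the cryptotephra horizon in 2004 − 209 = 1795 CE.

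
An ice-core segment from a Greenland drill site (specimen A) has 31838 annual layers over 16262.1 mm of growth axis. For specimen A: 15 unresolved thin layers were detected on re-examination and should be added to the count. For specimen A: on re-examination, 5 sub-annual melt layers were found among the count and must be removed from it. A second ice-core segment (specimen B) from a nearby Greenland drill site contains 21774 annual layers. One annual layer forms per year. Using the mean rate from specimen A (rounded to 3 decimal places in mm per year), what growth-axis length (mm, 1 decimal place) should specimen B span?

11126.5 mm

Specimen A: adjusted count: 31838 − 5 + 15 = 31848 annual layers.
A: Extension rate ≈ 16262.1 / 31848 = 0.511 mm per year.
For B, 0.511 mm/year × 21774 years = 11126.5 mm.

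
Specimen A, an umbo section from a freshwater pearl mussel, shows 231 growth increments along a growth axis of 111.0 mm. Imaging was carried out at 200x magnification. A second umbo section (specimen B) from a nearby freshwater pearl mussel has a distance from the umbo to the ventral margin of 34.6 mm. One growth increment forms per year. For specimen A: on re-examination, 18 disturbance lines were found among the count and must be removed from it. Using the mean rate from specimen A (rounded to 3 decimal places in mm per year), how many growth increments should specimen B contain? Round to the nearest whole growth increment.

66 growth increments

Specimen A: correcting the raw count gives 231 − 18 = 213 true growth increments.
A: 111.0 mm over 213 years gives 111.0 / 213 ≈ 0.521 mm/year.
For B, 34.6 / 0.521 = 66.41 years ≈ 66 growth increments.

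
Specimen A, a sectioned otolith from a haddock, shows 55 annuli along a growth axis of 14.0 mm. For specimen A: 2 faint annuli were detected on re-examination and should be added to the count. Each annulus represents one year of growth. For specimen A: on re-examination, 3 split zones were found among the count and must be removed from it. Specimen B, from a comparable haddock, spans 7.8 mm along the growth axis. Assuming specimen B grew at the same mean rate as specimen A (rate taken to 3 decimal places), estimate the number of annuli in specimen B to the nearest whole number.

30 annuli

Specimen A: correcting the raw count gives 55 − 3 + 2 = 54 true annuli.
A: Extension rate ≈ 14.0 / 54 = 0.259 mm/yr.
Specimen B: 7.8 mm / 0.259 mm per year = 30.12 years ≈ 30 annuli.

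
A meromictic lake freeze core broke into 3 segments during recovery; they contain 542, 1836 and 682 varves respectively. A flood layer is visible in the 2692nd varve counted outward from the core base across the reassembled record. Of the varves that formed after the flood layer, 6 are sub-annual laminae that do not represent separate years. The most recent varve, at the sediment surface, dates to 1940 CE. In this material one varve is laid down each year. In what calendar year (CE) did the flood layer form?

1578 CE

Total varves = 542 + 1836 + 682 = 3060.
3060 − 2692 = 368 varves lie beyond the flood layer toward the sediment surface.
Excluding 6 false varves: 368 − 6 = 362.
The varve at the sediment surface is 1940 CE, so the flood layer dates to 1940 − 362 = 1578 CE.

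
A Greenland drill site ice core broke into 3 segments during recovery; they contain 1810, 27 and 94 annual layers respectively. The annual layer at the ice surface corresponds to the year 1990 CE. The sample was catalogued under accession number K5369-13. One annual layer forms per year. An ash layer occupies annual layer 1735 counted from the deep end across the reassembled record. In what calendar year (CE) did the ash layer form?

1794 CE

Total annual layers = 1810 + 27 + 94 = 1931.
Between annual layer 1735 and the ice surface there are 1931 − 1735 = 196 annual layers.
Counting back 196 years from 1990 CE places the ash layer in 1990 − 196 = 1794 CE.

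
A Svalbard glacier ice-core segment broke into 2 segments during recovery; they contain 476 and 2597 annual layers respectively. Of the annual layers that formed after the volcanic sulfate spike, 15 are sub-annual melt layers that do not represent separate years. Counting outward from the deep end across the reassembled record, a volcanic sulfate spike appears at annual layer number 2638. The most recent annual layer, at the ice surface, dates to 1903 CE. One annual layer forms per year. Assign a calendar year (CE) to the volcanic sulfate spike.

Total annual layers = 476 + 2597 = 3073.
3073 − 2638 = 435 annual layers lie beyond the volcanic sulfate spike toward the ice surface.
Excluding 15 false annual layers: 435 − 15 = 420.
The annual layer at the ice surface is 1903 CE, so the volcanic sulfate spike dates to 1903 − 420 = 1483 CE.

1483 CE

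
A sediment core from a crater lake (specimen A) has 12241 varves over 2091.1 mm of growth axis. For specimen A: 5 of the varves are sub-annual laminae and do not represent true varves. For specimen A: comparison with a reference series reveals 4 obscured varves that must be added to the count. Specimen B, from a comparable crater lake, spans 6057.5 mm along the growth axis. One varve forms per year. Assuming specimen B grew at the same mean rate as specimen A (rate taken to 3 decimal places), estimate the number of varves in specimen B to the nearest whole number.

35424 varves

Specimen A: true varve count = 12241 − 5 + 4 = 12240.
A: Mean rate = 2091.1 mm / 12240 years ≈ 0.171 mm/year.
B spans 6057.5 / 0.171 = 35423.98 years ≈ 35424 varves.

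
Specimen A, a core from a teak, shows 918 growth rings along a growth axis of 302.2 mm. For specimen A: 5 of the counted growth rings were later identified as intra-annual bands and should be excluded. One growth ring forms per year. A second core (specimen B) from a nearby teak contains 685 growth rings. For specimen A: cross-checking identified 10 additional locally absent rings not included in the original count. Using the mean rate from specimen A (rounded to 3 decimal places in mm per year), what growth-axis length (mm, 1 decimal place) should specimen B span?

Specimen A: true growth ring count = 918 − 5 + 10 = 923.
A: Mean rate = 302.2 mm / 923 years ≈ 0.327 mm/yr.
For B, 0.327 mm/year × 685 years = 224.0 mm.

224.0 mm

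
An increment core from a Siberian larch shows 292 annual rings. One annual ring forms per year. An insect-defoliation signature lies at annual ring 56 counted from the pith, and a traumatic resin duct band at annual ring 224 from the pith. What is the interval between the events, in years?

168 yr

The two markers are separated by 224 − 56 = 168 annual rings.
At one annual ring per year, 168 years elapsed between them.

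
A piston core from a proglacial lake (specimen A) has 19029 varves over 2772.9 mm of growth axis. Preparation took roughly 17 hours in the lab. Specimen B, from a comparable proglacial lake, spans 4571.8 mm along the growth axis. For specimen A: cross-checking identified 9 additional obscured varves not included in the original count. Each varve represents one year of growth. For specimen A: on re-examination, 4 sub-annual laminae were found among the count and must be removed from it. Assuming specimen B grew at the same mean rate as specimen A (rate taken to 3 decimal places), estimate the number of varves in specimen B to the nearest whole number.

31314 varves

Specimen A: after corrections the count is 19029 − 4 + 9 = 19034 varves.
A: Mean rate = 2772.9 mm / 19034 years ≈ 0.146 mm/yr.
B spans 4571.8 / 0.146 = 31313.70 years ≈ 31314 varves.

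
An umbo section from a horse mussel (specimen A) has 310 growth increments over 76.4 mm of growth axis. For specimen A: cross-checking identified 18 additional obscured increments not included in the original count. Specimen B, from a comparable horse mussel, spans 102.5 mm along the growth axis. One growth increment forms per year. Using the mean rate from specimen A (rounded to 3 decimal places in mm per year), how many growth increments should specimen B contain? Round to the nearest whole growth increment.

Specimen A: true growth increment count = 310 + 18 = 328.
A: Mean rate = 76.4 mm / 328 years ≈ 0.233 mm/year.
Specimen B: 102.5 mm / 0.233 mm per year = 439.91 years ≈ 440 growth increments.

440 growth increments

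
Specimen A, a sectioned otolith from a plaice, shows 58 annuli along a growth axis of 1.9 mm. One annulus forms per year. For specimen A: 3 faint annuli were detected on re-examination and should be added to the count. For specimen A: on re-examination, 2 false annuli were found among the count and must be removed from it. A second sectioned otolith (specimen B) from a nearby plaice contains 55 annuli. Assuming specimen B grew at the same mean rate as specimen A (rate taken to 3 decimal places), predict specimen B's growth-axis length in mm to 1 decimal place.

Specimen A: after corrections the count is 58 − 2 + 3 = 59 annuli.
A: 1.9 mm over 59 years gives 1.9 / 59 ≈ 0.032 mm/yr.
B's length ≈ 0.032 × 55 = 1.8 mm.

1.8 mm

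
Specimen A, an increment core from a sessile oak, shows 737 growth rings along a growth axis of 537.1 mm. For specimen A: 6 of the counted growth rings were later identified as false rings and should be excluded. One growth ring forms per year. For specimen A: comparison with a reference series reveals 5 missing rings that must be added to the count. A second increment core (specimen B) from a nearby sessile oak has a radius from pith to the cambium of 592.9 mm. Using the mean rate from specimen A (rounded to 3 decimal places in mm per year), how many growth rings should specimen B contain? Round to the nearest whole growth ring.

Specimen A: correcting the raw count gives 737 − 6 + 5 = 736 true growth rings.
A: Mean rate = 537.1 mm / 736 years ≈ 0.730 mm per year.
For B, 592.9 / 0.730 = 812.19 years ≈ 812 growth rings.

812 growth rings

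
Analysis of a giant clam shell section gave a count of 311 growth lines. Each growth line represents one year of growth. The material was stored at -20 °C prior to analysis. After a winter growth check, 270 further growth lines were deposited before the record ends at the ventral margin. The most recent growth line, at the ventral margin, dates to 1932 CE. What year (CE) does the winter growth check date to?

There are 270 growth lines younger than the winter growth check.
1932 − 270 = 1662 CE.

1662 CE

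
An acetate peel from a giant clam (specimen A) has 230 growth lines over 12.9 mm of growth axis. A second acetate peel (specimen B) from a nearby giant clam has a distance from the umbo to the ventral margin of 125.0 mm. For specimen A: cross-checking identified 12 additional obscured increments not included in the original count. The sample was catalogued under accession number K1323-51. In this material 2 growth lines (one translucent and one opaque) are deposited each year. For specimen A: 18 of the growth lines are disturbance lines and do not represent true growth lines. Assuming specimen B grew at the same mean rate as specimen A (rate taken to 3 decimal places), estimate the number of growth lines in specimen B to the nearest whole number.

2174 growth lines

Specimen A: correcting the raw count gives 230 − 18 + 12 = 224 true growth lines.
Specimen A: with 2 growth lines per year, 224 / 2 = 112 years.
A: 12.9 mm over 112 years gives 12.9 / 112 ≈ 0.115 mm/year.
Specimen B: 125.0 mm / 0.115 mm per year = 1086.96 years; at 2 growth lines per year that is 1086.96 × 2 ≈ 2174 growth lines.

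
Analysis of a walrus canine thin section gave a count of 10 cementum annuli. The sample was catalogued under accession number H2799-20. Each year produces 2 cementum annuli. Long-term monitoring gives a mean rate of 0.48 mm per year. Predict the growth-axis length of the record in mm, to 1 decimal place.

2.4 mm

10 cementum annuli at 2 per year is 10 / 2 = 5 years.
5 years at 0.48 mm/year gives 0.48 × 5 = 2.4 mm.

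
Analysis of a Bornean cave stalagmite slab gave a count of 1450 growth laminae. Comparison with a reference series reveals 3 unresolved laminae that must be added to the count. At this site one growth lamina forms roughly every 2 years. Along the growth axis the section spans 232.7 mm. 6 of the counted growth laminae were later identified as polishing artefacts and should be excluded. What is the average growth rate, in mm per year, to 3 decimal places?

0.080 mm per year

Correcting the raw count gives 1450 − 6 + 3 = 1447 true growth laminae.
Multiplying by 2 years per growth lamina: 1447 × 2 = 2894 years.
Extension rate ≈ 232.7 / 2894 = 0.080 mm per year.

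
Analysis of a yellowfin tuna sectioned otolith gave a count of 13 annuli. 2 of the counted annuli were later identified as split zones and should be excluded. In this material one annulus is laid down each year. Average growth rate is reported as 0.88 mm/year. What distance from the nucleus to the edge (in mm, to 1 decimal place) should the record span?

After corrections the count is 13 − 2 = 11 annuli.
11 years at 0.88 mm/year gives 0.88 × 11 = 9.7 mm.

9.7 mm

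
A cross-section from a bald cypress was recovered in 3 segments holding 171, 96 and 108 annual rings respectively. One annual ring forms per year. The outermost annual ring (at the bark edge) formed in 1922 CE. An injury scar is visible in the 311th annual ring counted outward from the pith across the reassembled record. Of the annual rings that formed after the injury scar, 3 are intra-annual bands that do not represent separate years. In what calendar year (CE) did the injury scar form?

Total annual rings = 171 + 96 + 108 = 375.
375 − 311 = 64 annual rings lie beyond the injury scar toward the bark edge.
64 − 3 false = 61 true annual rings after the injury scar.
The annual ring at the bark edge is 1922 CE, so the injury scar dates to 1922 − 61 = 1861 CE.

1861 CE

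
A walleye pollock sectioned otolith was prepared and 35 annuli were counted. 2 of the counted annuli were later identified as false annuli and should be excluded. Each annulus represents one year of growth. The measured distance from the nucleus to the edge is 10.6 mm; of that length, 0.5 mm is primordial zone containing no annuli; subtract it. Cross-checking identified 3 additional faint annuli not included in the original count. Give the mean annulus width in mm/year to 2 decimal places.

Adjusted count: 35 − 2 + 3 = 36 annuli.
The growth record spans 10.6 − 0.5 = 10.1 mm.
10.1 mm over 36 years gives 10.1 / 36 ≈ 0.28 mm/year.

0.28 mm/year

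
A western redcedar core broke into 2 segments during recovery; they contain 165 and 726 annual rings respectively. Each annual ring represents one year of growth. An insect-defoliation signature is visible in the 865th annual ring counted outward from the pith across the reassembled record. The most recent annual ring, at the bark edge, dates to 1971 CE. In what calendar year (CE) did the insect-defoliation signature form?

Total annual rings = 165 + 726 = 891.
The insect-defoliation signature sits at annual ring 865 from the pith, so 891 − 865 = 26 annual rings formed after it.
The annual ring at the bark edge is 1971 CE, so the insect-defoliation signature dates to 1971 − 26 = 1945 CE.

1945 CE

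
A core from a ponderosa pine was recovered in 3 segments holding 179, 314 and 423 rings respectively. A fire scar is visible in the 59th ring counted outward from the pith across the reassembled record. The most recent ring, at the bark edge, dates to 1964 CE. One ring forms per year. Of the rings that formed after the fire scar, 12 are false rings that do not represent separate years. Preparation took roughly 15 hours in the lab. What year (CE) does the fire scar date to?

Total rings = 179 + 314 + 423 = 916.
The fire scar sits at ring 59 from the pith, so 916 − 59 = 857 rings formed after it.
857 − 12 false = 845 true rings after the fire scar.
Counting back 845 years from 1964 CE places the fire scar in 1964 − 845 = 1119 CE.

1119 CE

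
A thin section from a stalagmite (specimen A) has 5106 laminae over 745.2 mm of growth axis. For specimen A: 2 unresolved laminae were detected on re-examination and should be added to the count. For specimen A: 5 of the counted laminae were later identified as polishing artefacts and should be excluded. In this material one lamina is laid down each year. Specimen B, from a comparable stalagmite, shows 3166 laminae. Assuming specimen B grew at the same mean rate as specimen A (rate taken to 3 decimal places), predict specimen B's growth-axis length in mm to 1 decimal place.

Specimen A: adjusted count: 5106 − 5 + 2 = 5103 laminae.
A: 745.2 mm over 5103 years gives 745.2 / 5103 ≈ 0.146 mm per year.
B's length ≈ 0.146 × 3166 = 462.2 mm.

462.2 mm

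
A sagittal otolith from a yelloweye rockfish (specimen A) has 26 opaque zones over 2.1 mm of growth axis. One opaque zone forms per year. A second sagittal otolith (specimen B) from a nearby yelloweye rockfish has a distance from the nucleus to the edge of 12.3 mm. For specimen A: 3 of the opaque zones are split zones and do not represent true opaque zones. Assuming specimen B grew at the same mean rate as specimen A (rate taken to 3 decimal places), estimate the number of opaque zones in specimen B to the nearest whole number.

Specimen A: after corrections the count is 26 − 3 = 23 opaque zones.
A: Mean rate = 2.1 mm / 23 years ≈ 0.091 mm/yr.
For B, 12.3 / 0.091 = 135.16 years ≈ 135 opaque zones.

135 opaque zones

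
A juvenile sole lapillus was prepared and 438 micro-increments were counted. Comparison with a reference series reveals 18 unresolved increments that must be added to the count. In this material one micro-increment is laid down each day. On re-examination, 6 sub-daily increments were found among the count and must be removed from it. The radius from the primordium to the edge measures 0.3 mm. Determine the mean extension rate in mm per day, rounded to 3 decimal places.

0.001 mm per day

Adjusted count: 438 − 6 + 18 = 450 micro-increments.
Mean rate = 0.3 mm / 450 days ≈ 0.001 mm per day.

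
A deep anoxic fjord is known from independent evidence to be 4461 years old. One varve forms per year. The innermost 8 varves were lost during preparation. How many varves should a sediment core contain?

4453 varves

One varve per year gives 4461 varves over 4461 years.
4461 − 8 missed = 4453 varves expected in the prepared section.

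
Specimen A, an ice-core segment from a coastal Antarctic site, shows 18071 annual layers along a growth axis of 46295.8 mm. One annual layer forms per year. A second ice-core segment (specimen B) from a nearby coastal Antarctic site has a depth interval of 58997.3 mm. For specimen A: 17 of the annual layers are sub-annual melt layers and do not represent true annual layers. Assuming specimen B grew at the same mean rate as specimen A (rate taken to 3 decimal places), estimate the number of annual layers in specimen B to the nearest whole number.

23010 annual layers

Specimen A: true annual layer count = 18071 − 17 = 18054.
A: Mean rate = 46295.8 mm / 18054 years ≈ 2.564 mm/year.
Specimen B: 58997.3 mm / 2.564 mm per year = 23009.87 years ≈ 23010 annual layers.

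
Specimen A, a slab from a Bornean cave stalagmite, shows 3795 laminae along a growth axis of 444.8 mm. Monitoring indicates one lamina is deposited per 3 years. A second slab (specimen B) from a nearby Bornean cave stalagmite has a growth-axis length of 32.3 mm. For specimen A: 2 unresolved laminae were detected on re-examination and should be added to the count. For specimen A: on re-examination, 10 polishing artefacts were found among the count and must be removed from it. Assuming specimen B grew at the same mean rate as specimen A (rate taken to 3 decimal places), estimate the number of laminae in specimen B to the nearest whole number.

Specimen A: true lamina count = 3795 − 10 + 2 = 3787.
Specimen A: multiplying by 3 years per lamina: 3787 × 3 = 11361 years.
A: Extension rate ≈ 444.8 / 11361 = 0.039 mm per year.
For B, 32.3 / 0.039 = 828.21 years; at 3 years per lamina that is 828.21 / 3 ≈ 276 laminae.

276 laminae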